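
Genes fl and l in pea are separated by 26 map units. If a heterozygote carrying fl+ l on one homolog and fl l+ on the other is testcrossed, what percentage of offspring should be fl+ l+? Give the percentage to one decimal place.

13.0%

A map distance of 26 map units corresponds to a recombination frequency of 0.260.
The F1 is fl+ l / fl l+, so fl+ l+ is a recombinant gamete class with expected frequency r/2 = 0.260/2 = 0.1300.
That is 0.1300 = 13.0% of the progeny.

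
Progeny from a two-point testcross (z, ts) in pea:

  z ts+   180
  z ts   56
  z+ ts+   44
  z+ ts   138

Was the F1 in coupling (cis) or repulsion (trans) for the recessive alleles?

The two most frequent classes are z+ ts (138) and z ts+ (180); these are the parental (non-recombinant) types.
So the F1 carried z+ ts on one chromosome and z ts+ on the other — the recessive alleles are on opposite chromosomes (trans / repulsion).

trans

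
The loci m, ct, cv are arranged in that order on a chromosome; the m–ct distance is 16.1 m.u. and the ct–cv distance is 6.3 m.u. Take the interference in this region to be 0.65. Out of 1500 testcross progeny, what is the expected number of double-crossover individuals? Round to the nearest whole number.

Map distances give recombination frequencies of 0.161 and 0.063 for the two intervals.
With interference 0.65 (so coincidence = 0.35), expected double-crossover frequency = 0.161 × 0.063 × 0.35 = 0.00355.
Expected number = 0.00355 × 1500 = 5.33 ≈ 5.

5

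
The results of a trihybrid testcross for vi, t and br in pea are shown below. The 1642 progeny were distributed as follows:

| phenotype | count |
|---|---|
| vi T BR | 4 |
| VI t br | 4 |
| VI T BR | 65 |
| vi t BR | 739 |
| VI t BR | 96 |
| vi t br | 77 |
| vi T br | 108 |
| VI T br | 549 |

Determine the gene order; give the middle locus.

t

The two most frequent reciprocal classes, VI T br and vi t BR, are the parental types, so the F1 was VI T br / vi t BR.
The two rarest classes, VI t br and vi T BR, are the double crossovers. Comparing them with the parentals, only the t allele has switched, so t is the middle locus and the order is vi – t – br.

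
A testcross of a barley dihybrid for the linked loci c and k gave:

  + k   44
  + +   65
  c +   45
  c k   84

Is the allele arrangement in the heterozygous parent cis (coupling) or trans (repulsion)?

The two most frequent classes are + + (65) and c k (84); these are the parental (non-recombinant) types.
So the F1 carried + + on one chromosome and c k on the other — the recessive alleles are on the same chromosome (cis / coupling).

cis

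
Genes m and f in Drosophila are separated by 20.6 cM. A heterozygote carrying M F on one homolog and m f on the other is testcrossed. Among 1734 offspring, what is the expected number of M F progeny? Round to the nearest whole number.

688

A map distance of 20.6 cM corresponds to a recombination frequency of 0.206.
The F1 is M F / m f, so M F is a parental gamete class with expected frequency (1 − r)/2 = 0.794/2 = 0.3970.
Expected number = 0.3970 × 1734 = 688.40 ≈ 688.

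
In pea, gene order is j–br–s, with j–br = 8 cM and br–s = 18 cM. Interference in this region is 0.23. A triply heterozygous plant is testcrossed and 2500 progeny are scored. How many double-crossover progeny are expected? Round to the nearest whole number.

Map distances give recombination frequencies of 0.080 and 0.180 for the two intervals.
With interference 0.23 (so coincidence = 0.77), expected double-crossover frequency = 0.080 × 0.180 × 0.77 = 0.01109.
Expected number = 0.01109 × 2500 = 27.72 ≈ 28.

28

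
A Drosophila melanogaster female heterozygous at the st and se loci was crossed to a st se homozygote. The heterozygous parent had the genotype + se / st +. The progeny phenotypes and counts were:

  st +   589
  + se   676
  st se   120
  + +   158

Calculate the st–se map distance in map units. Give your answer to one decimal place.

The recombinant classes are + + and st se: 158 + 120 = 278.
Recombination frequency = 278/1543 = 0.1802 ≈ 18.0%, i.e. 18.0 map units.

18.0 map units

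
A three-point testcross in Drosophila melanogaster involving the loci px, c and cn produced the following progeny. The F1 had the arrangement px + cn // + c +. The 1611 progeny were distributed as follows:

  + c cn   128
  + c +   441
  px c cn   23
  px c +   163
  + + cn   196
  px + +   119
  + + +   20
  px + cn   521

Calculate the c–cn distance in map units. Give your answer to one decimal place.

The two rarest classes, px c cn and + + +, are the double crossovers. Comparing them with the parentals, only the c allele has switched, so c is the middle locus and the order is px – c – cn.
Crossovers in the c–cn interval produce the single-crossover classes px + + and + c cn (119 + 128 = 247) plus the double crossovers (43).
RF(c–cn) = (247 + 43) / 1611 = 290/1611 = 0.1800 → 18.0 map units.

18.0 map units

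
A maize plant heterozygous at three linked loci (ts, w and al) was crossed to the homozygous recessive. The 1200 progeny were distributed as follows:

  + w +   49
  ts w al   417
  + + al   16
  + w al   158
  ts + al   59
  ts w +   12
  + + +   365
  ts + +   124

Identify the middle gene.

The two most frequent reciprocal classes, + + + and ts w al, are the parental types, so the F1 was + + + / ts w al.
The two rarest classes, + + al and ts w +, are the double crossovers. Comparing them with the parentals, only the al allele has switched, so al is the middle locus and the order is ts – al – w.

al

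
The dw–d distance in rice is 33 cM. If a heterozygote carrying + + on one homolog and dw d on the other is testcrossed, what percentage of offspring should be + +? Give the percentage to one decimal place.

33.5%

A map distance of 33 cM corresponds to a recombination frequency of 0.330.
The F1 is + + / dw d, so + + is a parental gamete class with expected frequency (1 − r)/2 = 0.670/2 = 0.3350.
That is 0.3350 = 33.5% of the progeny.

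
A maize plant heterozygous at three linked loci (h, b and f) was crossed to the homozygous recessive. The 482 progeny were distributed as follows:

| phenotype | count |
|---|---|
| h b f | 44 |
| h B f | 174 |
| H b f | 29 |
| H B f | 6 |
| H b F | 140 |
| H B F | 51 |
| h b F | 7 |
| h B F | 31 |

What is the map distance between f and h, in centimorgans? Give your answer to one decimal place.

15.1 centimorgans

The two most frequent reciprocal classes, H b F and h B f, are the parental types, so the F1 was H b F / h B f.
The two rarest classes, h b F and H B f, are the double crossovers. Comparing them with the parentals, only the h allele has switched, so h is the middle locus and the order is f – h – b.
Crossovers in the f–h interval produce the single-crossover classes H b f and h B F (29 + 31 = 60) plus the double crossovers (13).
RF(f–h) = (60 + 13) / 482 = 73/482 = 0.1515 → 15.1 centimorgans.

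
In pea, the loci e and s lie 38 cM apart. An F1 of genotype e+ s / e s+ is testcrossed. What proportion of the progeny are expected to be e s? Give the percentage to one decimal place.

19.0%

A map distance of 38 cM corresponds to a recombination frequency of 0.380.
The F1 is e+ s / e s+, so e s is a recombinant gamete class with expected frequency r/2 = 0.380/2 = 0.1900.
That is 0.1900 = 19.0% of the progeny.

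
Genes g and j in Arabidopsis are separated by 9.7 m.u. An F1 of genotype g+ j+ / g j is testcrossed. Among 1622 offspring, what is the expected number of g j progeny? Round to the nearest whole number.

732

A map distance of 9.7 m.u. corresponds to a recombination frequency of 0.097.
The F1 is g+ j+ / g j, so g j is a parental gamete class with expected frequency (1 − r)/2 = 0.903/2 = 0.4515.
Expected number = 0.4515 × 1622 = 732.33 ≈ 732.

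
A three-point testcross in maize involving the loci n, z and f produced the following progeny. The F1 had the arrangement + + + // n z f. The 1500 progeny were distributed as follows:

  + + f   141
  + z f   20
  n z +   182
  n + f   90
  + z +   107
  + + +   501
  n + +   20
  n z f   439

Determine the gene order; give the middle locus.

n

The two rarest classes, n + + and + z f, are the double crossovers. Comparing them with the parentals, only the n allele has switched, so n is the middle locus and the order is z – n – f.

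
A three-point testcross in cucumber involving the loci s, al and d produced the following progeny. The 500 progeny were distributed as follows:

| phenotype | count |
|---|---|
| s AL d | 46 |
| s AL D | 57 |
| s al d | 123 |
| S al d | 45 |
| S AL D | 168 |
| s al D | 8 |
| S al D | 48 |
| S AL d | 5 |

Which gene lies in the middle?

The two most frequent reciprocal classes, s al d and S AL D, are the parental types, so the F1 was s al d / S AL D.
The two rarest classes, s al D and S AL d, are the double crossovers. Comparing them with the parentals, only the d allele has switched, so d is the middle locus and the order is al – d – s.

d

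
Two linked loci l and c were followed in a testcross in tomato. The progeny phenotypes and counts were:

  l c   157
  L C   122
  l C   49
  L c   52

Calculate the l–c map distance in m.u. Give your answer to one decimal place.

The two most frequent classes, L C (122) and l c (157), are the parental types, so the F1 was L C / l c.
The recombinant classes are L c and l C: 52 + 49 = 101.
Recombination frequency = 101/380 = 0.2658 ≈ 26.6%, i.e. 26.6 m.u.

26.6 m.u.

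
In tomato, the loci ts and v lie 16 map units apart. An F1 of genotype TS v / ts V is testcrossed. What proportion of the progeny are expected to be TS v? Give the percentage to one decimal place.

A map distance of 16 map units corresponds to a recombination frequency of 0.160.
The F1 is TS v / ts V, so TS v is a parental gamete class with expected frequency (1 − r)/2 = 0.840/2 = 0.4200.
That is 0.4200 = 42.0% of the progeny.

42.0%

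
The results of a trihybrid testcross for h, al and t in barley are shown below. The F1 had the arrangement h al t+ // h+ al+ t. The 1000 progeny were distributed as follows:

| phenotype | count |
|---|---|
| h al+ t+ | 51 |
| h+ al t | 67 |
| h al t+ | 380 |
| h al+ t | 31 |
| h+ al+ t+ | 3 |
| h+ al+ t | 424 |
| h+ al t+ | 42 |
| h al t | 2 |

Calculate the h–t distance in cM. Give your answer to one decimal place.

The two rarest classes, h al t and h+ al+ t+, are the double crossovers. Comparing them with the parentals, only the t allele has switched, so t is the middle locus and the order is al – t – h.
Crossovers in the t–h interval produce the single-crossover classes h+ al t+ and h al+ t (42 + 31 = 73) plus the double crossovers (5).
RF(t–h) = (73 + 5) / 1000 = 78/1000 = 0.0780 → 7.8 cM.

7.8 cM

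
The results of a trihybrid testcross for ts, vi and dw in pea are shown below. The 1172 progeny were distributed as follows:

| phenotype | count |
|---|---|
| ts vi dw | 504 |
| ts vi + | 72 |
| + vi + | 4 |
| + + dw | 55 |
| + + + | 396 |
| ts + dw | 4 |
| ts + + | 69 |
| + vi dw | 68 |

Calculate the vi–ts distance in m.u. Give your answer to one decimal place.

The two most frequent reciprocal classes, + + + and ts vi dw, are the parental types, so the F1 was + + + / ts vi dw.
The two rarest classes, + vi + and ts + dw, are the double crossovers. Comparing them with the parentals, only the vi allele has switched, so vi is the middle locus and the order is dw – vi – ts.
Crossovers in the vi–ts interval produce the single-crossover classes ts + + and + vi dw (69 + 68 = 137) plus the double crossovers (8).
RF(vi–ts) = (137 + 8) / 1172 = 145/1172 = 0.1237 → 12.4 m.u.

12.4 m.u.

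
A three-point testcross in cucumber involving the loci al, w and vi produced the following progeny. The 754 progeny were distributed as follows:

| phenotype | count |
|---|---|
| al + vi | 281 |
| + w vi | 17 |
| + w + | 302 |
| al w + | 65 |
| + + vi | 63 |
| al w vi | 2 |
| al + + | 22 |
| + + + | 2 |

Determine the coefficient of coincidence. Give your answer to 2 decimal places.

0.53

The two most frequent reciprocal classes, al + vi and + w +, are the parental types, so the F1 was al + vi / + w +.
The two rarest classes, al w vi and + + +, are the double crossovers. Comparing them with the parentals, only the w allele has switched, so w is the middle locus and the order is al – w – vi.
al–w: (128 + 4)/754 = 0.1751; w–vi: (39 + 4)/754 = 0.0570.
Expected DCO frequency = 0.1751 × 0.0570 ≈ 0.00998; observed = 4/754 ≈ 0.00531.
Coefficient of coincidence = 0.00531/0.00998 ≈ 0.53.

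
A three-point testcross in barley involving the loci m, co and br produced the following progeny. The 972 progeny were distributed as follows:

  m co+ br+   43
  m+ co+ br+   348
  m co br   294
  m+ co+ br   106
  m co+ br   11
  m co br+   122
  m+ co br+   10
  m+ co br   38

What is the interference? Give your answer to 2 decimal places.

The two most frequent reciprocal classes, m co br and m+ co+ br+, are the parental types, so the F1 was m co br / m+ co+ br+.
The two rarest classes, m co+ br and m+ co br+, are the double crossovers. Comparing them with the parentals, only the co allele has switched, so co is the middle locus and the order is m – co – br.
m–co: (81 + 21)/972 = 0.1049; co–br: (228 + 21)/972 = 0.2562.
Expected DCO frequency = 0.1049 × 0.2562 ≈ 0.02688; observed = 21/972 ≈ 0.02160.
Coefficient of coincidence = 0.02160/0.02688 ≈ 0.80; interference = 1 − 0.80 = 0.20.

0.20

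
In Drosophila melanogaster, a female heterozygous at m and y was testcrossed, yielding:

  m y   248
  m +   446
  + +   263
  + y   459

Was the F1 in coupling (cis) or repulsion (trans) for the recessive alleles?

trans

The two most frequent classes are + y (459) and m + (446); these are the parental (non-recombinant) types.
So the F1 carried + y on one chromosome and m + on the other — the recessive alleles are on opposite chromosomes (trans / repulsion).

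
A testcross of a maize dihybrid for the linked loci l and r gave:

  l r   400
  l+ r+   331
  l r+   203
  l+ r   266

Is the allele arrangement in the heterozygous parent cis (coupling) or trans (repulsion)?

The two most frequent classes are l+ r+ (331) and l r (400); these are the parental (non-recombinant) types.
So the F1 carried l+ r+ on one chromosome and l r on the other — the recessive alleles are on the same chromosome (cis / coupling).

cis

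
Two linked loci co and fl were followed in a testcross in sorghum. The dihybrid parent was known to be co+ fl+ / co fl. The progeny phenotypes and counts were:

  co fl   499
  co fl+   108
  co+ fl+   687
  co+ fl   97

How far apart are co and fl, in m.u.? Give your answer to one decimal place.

The recombinant classes are co+ fl and co fl+: 97 + 108 = 205.
Recombination frequency = 205/1391 = 0.1474 ≈ 14.7%, i.e. 14.7 m.u.

14.7 m.u.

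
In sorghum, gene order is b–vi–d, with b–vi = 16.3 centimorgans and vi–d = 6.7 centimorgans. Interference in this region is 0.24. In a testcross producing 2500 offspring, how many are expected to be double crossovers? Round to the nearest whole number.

21

Map distances give recombination frequencies of 0.163 and 0.067 for the two intervals.
With interference 0.24 (so coincidence = 0.76), expected double-crossover frequency = 0.163 × 0.067 × 0.76 = 0.00830.
Expected number = 0.00830 × 2500 = 20.75 ≈ 21.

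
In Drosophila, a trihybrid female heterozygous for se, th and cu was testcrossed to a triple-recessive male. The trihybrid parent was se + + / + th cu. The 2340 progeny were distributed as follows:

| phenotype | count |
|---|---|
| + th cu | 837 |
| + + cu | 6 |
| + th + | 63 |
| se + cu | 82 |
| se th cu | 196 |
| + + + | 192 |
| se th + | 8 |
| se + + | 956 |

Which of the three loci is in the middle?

The two rarest classes, se th + and + + cu, are the double crossovers. Comparing them with the parentals, only the th allele has switched, so th is the middle locus and the order is se – th – cu.

th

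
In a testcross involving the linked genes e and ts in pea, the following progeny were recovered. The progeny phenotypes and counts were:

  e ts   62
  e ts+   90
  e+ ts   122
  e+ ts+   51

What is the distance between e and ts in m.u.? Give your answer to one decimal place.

34.8 m.u.

The two most frequent classes, e+ ts (122) and e ts+ (90), are the parental types, so the F1 was e+ ts / e ts+.
The recombinant classes are e+ ts+ and e ts: 51 + 62 = 113.
Recombination frequency = 113/325 = 0.3477 ≈ 34.8%, i.e. 34.8 m.u.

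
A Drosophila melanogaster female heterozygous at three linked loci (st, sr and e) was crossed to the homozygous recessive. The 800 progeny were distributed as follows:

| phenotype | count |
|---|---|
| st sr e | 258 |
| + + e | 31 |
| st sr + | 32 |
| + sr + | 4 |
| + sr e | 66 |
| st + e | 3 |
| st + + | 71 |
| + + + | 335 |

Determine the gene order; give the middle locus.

sr

The two most frequent reciprocal classes, + + + and st sr e, are the parental types, so the F1 was + + + / st sr e.
The two rarest classes, + sr + and st + e, are the double crossovers. Comparing them with the parentals, only the sr allele has switched, so sr is the middle locus and the order is e – sr – st.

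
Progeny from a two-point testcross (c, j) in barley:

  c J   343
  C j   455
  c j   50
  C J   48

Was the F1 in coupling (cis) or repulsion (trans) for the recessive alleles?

trans

The two most frequent classes are C j (455) and c J (343); these are the parental (non-recombinant) types.
So the F1 carried C j on one chromosome and c J on the other — the recessive alleles are on opposite chromosomes (trans / repulsion).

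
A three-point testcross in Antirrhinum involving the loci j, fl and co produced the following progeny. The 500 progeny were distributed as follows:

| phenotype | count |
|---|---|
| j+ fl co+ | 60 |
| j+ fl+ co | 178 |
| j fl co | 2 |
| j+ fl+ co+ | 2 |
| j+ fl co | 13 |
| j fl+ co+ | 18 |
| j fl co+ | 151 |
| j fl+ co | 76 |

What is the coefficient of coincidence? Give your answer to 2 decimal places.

0.41

The two most frequent reciprocal classes, j+ fl+ co and j fl co+, are the parental types, so the F1 was j+ fl+ co / j fl co+.
The two rarest classes, j+ fl+ co+ and j fl co, are the double crossovers. Comparing them with the parentals, only the co allele has switched, so co is the middle locus and the order is fl – co – j.
fl–co: (31 + 4)/500 = 0.0700; co–j: (136 + 4)/500 = 0.2800.
Expected DCO frequency = 0.0700 × 0.2800 ≈ 0.01960; observed = 4/500 ≈ 0.00800.
Coefficient of coincidence = 0.00800/0.01960 ≈ 0.41.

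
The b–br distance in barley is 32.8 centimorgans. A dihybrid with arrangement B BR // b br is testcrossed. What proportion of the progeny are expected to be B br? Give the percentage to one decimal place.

16.4%

A map distance of 32.8 centimorgans corresponds to a recombination frequency of 0.328.
The F1 is B BR / b br, so B br is a recombinant gamete class with expected frequency r/2 = 0.328/2 = 0.1640.
That is 0.1640 = 16.4% of the progeny.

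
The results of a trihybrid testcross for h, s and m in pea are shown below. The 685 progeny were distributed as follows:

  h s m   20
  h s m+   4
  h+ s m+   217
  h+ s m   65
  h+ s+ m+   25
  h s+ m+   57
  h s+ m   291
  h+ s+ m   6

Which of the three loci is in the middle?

The two most frequent reciprocal classes, h+ s m+ and h s+ m, are the parental types, so the F1 was h+ s m+ / h s+ m.
The two rarest classes, h s m+ and h+ s+ m, are the double crossovers. Comparing them with the parentals, only the h allele has switched, so h is the middle locus and the order is m – h – s.

h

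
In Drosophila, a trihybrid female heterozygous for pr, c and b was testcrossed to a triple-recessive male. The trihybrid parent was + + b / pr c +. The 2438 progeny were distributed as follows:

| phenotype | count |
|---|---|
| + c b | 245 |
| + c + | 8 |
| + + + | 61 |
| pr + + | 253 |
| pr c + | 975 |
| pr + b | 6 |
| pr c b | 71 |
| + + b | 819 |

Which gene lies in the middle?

The two rarest classes, pr + b and + c +, are the double crossovers. Comparing them with the parentals, only the pr allele has switched, so pr is the middle locus and the order is c – pr – b.

pr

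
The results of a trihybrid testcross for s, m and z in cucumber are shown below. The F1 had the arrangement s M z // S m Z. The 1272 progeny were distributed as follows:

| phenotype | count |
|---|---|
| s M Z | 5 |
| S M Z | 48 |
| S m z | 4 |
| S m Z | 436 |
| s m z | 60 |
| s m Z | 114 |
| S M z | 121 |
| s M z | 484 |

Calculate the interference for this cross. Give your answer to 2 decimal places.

The two rarest classes, s M Z and S m z, are the double crossovers. Comparing them with the parentals, only the z allele has switched, so z is the middle locus and the order is s – z – m.
s–z: (235 + 9)/1272 = 0.1918; z–m: (108 + 9)/1272 = 0.0920.
Expected DCO frequency = 0.1918 × 0.0920 ≈ 0.01765; observed = 9/1272 ≈ 0.00708.
Coefficient of coincidence = 0.00708/0.01765 ≈ 0.40; interference = 1 − 0.40 = 0.60.

0.60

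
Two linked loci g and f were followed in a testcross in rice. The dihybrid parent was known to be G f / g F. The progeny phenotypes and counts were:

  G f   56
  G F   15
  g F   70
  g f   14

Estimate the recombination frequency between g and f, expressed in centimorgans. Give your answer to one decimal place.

The recombinant classes are G F and g f: 15 + 14 = 29.
Recombination frequency = 29/155 = 0.1871 ≈ 18.7%, i.e. 18.7 centimorgans.

18.7 centimorgans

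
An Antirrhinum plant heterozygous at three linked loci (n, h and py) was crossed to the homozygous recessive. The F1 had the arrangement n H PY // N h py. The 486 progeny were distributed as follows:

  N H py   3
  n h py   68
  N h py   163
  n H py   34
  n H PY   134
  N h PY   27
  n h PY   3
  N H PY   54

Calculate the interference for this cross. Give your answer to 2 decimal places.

0.66

The two rarest classes, n h PY and N H py, are the double crossovers. Comparing them with the parentals, only the h allele has switched, so h is the middle locus and the order is py – h – n.
py–h: (61 + 6)/486 = 0.1379; h–n: (122 + 6)/486 = 0.2634.
Expected DCO frequency = 0.1379 × 0.2634 ≈ 0.03632; observed = 6/486 ≈ 0.01235.
Coefficient of coincidence = 0.01235/0.03632 ≈ 0.34; interference = 1 − 0.34 = 0.66.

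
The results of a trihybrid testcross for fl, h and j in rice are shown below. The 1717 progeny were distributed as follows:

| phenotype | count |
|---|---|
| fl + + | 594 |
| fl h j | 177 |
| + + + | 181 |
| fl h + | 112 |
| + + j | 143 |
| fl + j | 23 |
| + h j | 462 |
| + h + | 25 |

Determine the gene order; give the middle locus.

The two most frequent reciprocal classes, + h j and fl + +, are the parental types, so the F1 was + h j / fl + +.
The two rarest classes, + h + and fl + j, are the double crossovers. Comparing them with the parentals, only the j allele has switched, so j is the middle locus and the order is fl – j – h.

j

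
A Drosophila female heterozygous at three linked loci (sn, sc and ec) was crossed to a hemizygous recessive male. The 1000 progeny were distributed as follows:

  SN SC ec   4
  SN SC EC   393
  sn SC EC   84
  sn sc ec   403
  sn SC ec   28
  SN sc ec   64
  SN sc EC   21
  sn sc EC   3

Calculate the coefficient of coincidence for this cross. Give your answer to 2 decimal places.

0.81

The two most frequent reciprocal classes, sn sc ec and SN SC EC, are the parental types, so the F1 was sn sc ec / SN SC EC.
The two rarest classes, sn sc EC and SN SC ec, are the double crossovers. Comparing them with the parentals, only the ec allele has switched, so ec is the middle locus and the order is sc – ec – sn.
sc–ec: (49 + 7)/1000 = 0.0560; ec–sn: (148 + 7)/1000 = 0.1550.
Expected DCO frequency = 0.0560 × 0.1550 ≈ 0.00868; observed = 7/1000 ≈ 0.00700.
Coefficient of coincidence = 0.00700/0.00868 ≈ 0.81.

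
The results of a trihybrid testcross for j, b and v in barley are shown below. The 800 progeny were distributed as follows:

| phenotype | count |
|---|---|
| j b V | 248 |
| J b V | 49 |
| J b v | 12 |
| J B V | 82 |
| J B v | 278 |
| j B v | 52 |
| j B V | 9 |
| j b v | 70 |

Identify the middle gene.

b

The two most frequent reciprocal classes, j b V and J B v, are the parental types, so the F1 was j b V / J B v.
The two rarest classes, j B V and J b v, are the double crossovers. Comparing them with the parentals, only the b allele has switched, so b is the middle locus and the order is j – b – v.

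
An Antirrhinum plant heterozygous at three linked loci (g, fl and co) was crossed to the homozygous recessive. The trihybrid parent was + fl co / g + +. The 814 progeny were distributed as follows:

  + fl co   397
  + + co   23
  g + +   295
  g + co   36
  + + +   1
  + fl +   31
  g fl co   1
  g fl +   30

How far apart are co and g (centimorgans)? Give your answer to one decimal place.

8.5 centimorgans

The two rarest classes, g fl co and + + +, are the double crossovers. Comparing them with the parentals, only the g allele has switched, so g is the middle locus and the order is fl – g – co.
Crossovers in the g–co interval produce the single-crossover classes + fl + and g + co (31 + 36 = 67) plus the double crossovers (2).
RF(g–co) = (67 + 2) / 814 = 69/814 = 0.0848 → 8.5 centimorgans.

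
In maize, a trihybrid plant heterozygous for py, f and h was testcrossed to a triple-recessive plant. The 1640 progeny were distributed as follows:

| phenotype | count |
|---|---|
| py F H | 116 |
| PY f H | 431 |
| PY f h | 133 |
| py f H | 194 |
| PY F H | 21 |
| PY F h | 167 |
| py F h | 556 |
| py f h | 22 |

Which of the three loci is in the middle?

f

The two most frequent reciprocal classes, py F h and PY f H, are the parental types, so the F1 was py F h / PY f H.
The two rarest classes, py f h and PY F H, are the double crossovers. Comparing them with the parentals, only the f allele has switched, so f is the middle locus and the order is h – f – py.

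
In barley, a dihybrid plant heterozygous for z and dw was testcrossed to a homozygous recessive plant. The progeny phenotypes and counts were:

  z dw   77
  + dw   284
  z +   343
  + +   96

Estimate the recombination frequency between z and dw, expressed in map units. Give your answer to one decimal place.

The two most frequent classes, + dw (284) and z + (343), are the parental types, so the F1 was + dw / z +.
The recombinant classes are + + and z dw: 96 + 77 = 173.
Recombination frequency = 173/800 = 0.2162 ≈ 21.6%, i.e. 21.6 map units.

21.6 map units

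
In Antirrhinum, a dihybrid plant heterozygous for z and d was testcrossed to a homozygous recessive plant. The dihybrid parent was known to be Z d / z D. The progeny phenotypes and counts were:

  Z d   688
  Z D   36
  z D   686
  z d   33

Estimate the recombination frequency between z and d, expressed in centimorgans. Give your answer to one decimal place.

The recombinant classes are Z D and z d: 36 + 33 = 69.
Recombination frequency = 69/1443 = 0.0478 ≈ 4.8%, i.e. 4.8 centimorgans.

4.8 centimorgans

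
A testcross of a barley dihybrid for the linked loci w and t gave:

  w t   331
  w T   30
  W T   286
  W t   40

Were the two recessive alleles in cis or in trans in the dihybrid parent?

The two most frequent classes are W T (286) and w t (331); these are the parental (non-recombinant) types.
So the F1 carried W T on one chromosome and w t on the other — the recessive alleles are on the same chromosome (cis / coupling).

cis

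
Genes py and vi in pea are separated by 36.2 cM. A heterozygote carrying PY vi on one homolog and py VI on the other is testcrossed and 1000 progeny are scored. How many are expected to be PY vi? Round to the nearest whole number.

A map distance of 36.2 cM corresponds to a recombination frequency of 0.362.
The F1 is PY vi / py VI, so PY vi is a parental gamete class with expected frequency (1 − r)/2 = 0.638/2 = 0.3190.
Expected number = 0.3190 × 1000 = 319.00 ≈ 319.

319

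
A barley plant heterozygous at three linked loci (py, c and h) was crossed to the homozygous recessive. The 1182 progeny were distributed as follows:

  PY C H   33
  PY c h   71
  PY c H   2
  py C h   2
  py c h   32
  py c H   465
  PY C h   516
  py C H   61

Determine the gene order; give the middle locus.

py

The two most frequent reciprocal classes, PY C h and py c H, are the parental types, so the F1 was PY C h / py c H.
The two rarest classes, py C h and PY c H, are the double crossovers. Comparing them with the parentals, only the py allele has switched, so py is the middle locus and the order is c – py – h.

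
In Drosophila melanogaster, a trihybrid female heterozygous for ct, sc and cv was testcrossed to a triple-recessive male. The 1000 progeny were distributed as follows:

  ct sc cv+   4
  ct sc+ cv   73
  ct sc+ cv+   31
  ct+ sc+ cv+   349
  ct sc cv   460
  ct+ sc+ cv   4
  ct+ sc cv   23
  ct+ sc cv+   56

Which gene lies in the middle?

The two most frequent reciprocal classes, ct sc cv and ct+ sc+ cv+, are the parental types, so the F1 was ct sc cv / ct+ sc+ cv+.
The two rarest classes, ct sc cv+ and ct+ sc+ cv, are the double crossovers. Comparing them with the parentals, only the cv allele has switched, so cv is the middle locus and the order is ct – cv – sc.

cv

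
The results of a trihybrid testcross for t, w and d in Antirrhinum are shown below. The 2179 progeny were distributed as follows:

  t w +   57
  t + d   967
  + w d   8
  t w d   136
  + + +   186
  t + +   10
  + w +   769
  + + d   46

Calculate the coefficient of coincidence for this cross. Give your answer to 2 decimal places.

0.95

The two most frequent reciprocal classes, + w + and t + d, are the parental types, so the F1 was + w + / t + d.
The two rarest classes, + w d and t + +, are the double crossovers. Comparing them with the parentals, only the d allele has switched, so d is the middle locus and the order is w – d – t.
w–d: (322 + 18)/2179 = 0.1560; d–t: (103 + 18)/2179 = 0.0555.
Expected DCO frequency = 0.1560 × 0.0555 ≈ 0.00866; observed = 18/2179 ≈ 0.00826.
Coefficient of coincidence = 0.00826/0.00866 ≈ 0.95.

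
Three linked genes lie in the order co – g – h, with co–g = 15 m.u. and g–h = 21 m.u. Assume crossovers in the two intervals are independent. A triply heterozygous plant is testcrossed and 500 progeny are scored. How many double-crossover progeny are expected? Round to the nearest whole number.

Map distances give recombination frequencies of 0.150 and 0.210 for the two intervals.
With no interference, expected double-crossover frequency = 0.150 × 0.210 = 0.03150.
Expected number = 0.03150 × 500 = 15.75 ≈ 16.

16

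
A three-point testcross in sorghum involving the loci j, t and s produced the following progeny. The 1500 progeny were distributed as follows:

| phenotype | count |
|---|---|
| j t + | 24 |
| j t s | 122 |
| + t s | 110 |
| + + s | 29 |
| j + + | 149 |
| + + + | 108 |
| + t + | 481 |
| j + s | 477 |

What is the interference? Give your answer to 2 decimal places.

0.10

The two most frequent reciprocal classes, + t + and j + s, are the parental types, so the F1 was + t + / j + s.
The two rarest classes, j t + and + + s, are the double crossovers. Comparing them with the parentals, only the j allele has switched, so j is the middle locus and the order is t – j – s.
t–j: (230 + 53)/1500 = 0.1887; j–s: (259 + 53)/1500 = 0.2080.
Expected DCO frequency = 0.1887 × 0.2080 ≈ 0.03925; observed = 53/1500 ≈ 0.03533.
Coefficient of coincidence = 0.03533/0.03925 ≈ 0.90; interference = 1 − 0.90 = 0.10.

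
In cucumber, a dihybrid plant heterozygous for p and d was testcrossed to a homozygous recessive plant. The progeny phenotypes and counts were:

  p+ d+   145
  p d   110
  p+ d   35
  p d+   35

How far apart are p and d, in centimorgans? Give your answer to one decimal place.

21.5 centimorgans

The two most frequent classes, p+ d+ (145) and p d (110), are the parental types, so the F1 was p+ d+ / p d.
The recombinant classes are p+ d and p d+: 35 + 35 = 70.
Recombination frequency = 70/325 = 0.2154 ≈ 21.5%, i.e. 21.5 centimorgans.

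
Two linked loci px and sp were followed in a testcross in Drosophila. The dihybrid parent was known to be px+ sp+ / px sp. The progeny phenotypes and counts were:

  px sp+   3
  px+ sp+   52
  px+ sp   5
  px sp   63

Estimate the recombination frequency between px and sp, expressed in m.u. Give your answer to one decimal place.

6.5 m.u.

The recombinant classes are px+ sp and px sp+: 5 + 3 = 8.
Recombination frequency = 8/123 = 0.0650 ≈ 6.5%, i.e. 6.5 m.u.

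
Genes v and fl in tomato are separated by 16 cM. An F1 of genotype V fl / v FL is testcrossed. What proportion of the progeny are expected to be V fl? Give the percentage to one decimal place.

42.0%

A map distance of 16 cM corresponds to a recombination frequency of 0.160.
The F1 is V fl / v FL, so V fl is a parental gamete class with expected frequency (1 − r)/2 = 0.840/2 = 0.4200.
That is 0.4200 = 42.0% of the progeny.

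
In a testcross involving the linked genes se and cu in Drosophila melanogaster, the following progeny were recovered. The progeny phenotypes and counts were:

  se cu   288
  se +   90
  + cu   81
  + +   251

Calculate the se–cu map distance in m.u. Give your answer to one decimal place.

The two most frequent classes, + + (251) and se cu (288), are the parental types, so the F1 was + + / se cu.
The recombinant classes are + cu and se +: 81 + 90 = 171.
Recombination frequency = 171/710 = 0.2408 ≈ 24.1%, i.e. 24.1 m.u.

24.1 m.u.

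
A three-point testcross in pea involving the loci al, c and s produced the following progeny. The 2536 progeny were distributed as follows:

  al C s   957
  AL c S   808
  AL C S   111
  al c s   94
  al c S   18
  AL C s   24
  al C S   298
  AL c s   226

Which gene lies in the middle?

The two most frequent reciprocal classes, al C s and AL c S, are the parental types, so the F1 was al C s / AL c S.
The two rarest classes, AL C s and al c S, are the double crossovers. Comparing them with the parentals, only the al allele has switched, so al is the middle locus and the order is c – al – s.

al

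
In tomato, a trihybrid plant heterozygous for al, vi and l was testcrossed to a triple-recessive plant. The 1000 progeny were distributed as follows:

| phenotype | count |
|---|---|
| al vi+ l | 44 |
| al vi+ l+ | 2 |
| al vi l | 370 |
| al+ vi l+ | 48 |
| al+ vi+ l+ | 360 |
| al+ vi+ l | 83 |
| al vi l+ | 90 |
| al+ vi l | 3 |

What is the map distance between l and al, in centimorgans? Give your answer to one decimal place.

17.8 centimorgans

The two most frequent reciprocal classes, al+ vi+ l+ and al vi l, are the parental types, so the F1 was al+ vi+ l+ / al vi l.
The two rarest classes, al vi+ l+ and al+ vi l, are the double crossovers. Comparing them with the parentals, only the al allele has switched, so al is the middle locus and the order is vi – al – l.
Crossovers in the al–l interval produce the single-crossover classes al+ vi+ l and al vi l+ (83 + 90 = 173) plus the double crossovers (5).
RF(al–l) = (173 + 5) / 1000 = 178/1000 = 0.1780 → 17.8 centimorgans.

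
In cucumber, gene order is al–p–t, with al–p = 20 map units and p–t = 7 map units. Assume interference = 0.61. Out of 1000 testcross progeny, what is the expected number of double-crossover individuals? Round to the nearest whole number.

5

Map distances give recombination frequencies of 0.200 and 0.070 for the two intervals.
With interference 0.61 (so coincidence = 0.39), expected double-crossover frequency = 0.200 × 0.070 × 0.39 = 0.00546.
Expected number = 0.00546 × 1000 = 5.46 ≈ 5.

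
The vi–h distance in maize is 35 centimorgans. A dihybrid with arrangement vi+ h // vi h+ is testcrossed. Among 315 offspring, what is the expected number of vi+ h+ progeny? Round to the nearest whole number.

55

A map distance of 35 centimorgans corresponds to a recombination frequency of 0.350.
The F1 is vi+ h / vi h+, so vi+ h+ is a recombinant gamete class with expected frequency r/2 = 0.350/2 = 0.1750.
Expected number = 0.1750 × 315 = 55.12 ≈ 55.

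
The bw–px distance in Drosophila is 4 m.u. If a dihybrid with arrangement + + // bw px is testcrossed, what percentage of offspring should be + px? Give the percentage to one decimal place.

A map distance of 4 m.u. corresponds to a recombination frequency of 0.040.
The F1 is + + / bw px, so + px is a recombinant gamete class with expected frequency r/2 = 0.040/2 = 0.0200.
That is 0.0200 = 2.0% of the progeny.

2.0%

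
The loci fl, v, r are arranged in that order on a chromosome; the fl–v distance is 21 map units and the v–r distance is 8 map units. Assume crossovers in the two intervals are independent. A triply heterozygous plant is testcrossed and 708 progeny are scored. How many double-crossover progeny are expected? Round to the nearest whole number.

Map distances give recombination frequencies of 0.210 and 0.080 for the two intervals.
With no interference, expected double-crossover frequency = 0.210 × 0.080 = 0.01680.
Expected number = 0.01680 × 708 = 11.89 ≈ 12.

12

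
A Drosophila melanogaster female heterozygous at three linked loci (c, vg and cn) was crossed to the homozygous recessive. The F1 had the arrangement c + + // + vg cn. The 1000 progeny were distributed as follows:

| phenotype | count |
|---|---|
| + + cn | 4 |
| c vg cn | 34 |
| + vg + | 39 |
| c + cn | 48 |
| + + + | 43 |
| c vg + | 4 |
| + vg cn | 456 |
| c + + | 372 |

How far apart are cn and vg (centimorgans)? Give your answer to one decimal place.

9.5 centimorgans

The two rarest classes, c vg + and + + cn, are the double crossovers. Comparing them with the parentals, only the vg allele has switched, so vg is the middle locus and the order is cn – vg – c.
Crossovers in the cn–vg interval produce the single-crossover classes c + cn and + vg + (48 + 39 = 87) plus the double crossovers (8).
RF(cn–vg) = (87 + 8) / 1000 = 95/1000 = 0.0950 → 9.5 centimorgans.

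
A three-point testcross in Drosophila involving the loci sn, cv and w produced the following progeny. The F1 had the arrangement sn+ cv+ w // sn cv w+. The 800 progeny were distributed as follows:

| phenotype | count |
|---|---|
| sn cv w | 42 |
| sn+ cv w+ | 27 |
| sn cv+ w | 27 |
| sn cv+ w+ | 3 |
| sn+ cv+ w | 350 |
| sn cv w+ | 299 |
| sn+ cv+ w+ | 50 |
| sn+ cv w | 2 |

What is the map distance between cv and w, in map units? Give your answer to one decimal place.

12.1 map units

The two rarest classes, sn+ cv w and sn cv+ w+, are the double crossovers. Comparing them with the parentals, only the cv allele has switched, so cv is the middle locus and the order is w – cv – sn.
Crossovers in the w–cv interval produce the single-crossover classes sn+ cv+ w+ and sn cv w (50 + 42 = 92) plus the double crossovers (5).
RF(w–cv) = (92 + 5) / 800 = 97/800 = 0.1212 → 12.1 map units.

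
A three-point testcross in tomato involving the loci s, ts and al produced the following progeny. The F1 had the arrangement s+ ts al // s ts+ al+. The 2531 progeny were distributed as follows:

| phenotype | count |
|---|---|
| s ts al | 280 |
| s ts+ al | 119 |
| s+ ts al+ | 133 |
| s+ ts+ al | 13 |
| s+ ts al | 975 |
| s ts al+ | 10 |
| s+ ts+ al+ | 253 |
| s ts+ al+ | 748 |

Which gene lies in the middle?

The two rarest classes, s+ ts+ al and s ts al+, are the double crossovers. Comparing them with the parentals, only the ts allele has switched, so ts is the middle locus and the order is al – ts – s.

ts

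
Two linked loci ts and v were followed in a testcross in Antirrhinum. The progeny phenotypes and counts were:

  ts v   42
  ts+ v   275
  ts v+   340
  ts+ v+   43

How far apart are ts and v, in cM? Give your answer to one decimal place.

The two most frequent classes, ts+ v (275) and ts v+ (340), are the parental types, so the F1 was ts+ v / ts v+.
The recombinant classes are ts+ v+ and ts v: 43 + 42 = 85.
Recombination frequency = 85/700 = 0.1214 ≈ 12.1%, i.e. 12.1 cM.

12.1 cM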